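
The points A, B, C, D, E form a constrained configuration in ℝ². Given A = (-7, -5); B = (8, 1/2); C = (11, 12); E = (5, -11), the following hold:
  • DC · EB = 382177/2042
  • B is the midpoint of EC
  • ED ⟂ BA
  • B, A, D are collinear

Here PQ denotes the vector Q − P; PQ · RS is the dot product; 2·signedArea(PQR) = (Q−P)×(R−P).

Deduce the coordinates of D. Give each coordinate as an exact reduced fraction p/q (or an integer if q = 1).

1. D_x = 1673/1021  [B, A, D are collinear ∩ ED ⟂ BA]
2. D_y = -1871/1021  [B, A, D are collinear ∩ ED ⟂ BA]
   → D = (1673/1021, -1871/1021)

D = (1673/1021, -1871/1021)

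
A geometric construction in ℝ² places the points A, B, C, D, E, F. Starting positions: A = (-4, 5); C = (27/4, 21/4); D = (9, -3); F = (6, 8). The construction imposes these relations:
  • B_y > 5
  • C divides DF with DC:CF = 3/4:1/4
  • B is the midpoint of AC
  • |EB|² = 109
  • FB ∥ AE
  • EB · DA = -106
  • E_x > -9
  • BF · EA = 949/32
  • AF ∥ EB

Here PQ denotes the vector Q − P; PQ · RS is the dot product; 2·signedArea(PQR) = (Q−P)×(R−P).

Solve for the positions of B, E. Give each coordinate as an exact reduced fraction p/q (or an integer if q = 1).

B = (11/8, 41/8)
E = (-69/8, 17/8)

1. B_x = 11/8  [B is the midpoint of AC]
2. B_y = 41/8  [B is the midpoint of AC]
   → B = (11/8, 41/8)
3. E_x = -69/8  [AF ∥ EB ∩ FB ∥ AE]
4. E_y = 17/8  [AF ∥ EB ∩ FB ∥ AE]
   → E = (-69/8, 17/8)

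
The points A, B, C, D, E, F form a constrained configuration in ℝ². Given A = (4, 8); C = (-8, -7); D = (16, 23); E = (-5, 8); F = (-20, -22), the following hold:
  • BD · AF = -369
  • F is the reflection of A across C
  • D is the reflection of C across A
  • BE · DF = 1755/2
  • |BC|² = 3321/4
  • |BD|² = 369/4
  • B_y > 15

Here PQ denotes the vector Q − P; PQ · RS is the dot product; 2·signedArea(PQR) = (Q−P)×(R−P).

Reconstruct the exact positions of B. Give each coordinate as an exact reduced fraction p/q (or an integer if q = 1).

B = (10, 31/2)

1. B_x = 10  [line 36·x + 45·y + -2115/2 = 0 ∩ |BC|² = 3321/4]
2. B_y = 31/2  [line 36·x + 45·y + -2115/2 = 0 ∩ |BC|² = 3321/4]
   → B = (10, 31/2)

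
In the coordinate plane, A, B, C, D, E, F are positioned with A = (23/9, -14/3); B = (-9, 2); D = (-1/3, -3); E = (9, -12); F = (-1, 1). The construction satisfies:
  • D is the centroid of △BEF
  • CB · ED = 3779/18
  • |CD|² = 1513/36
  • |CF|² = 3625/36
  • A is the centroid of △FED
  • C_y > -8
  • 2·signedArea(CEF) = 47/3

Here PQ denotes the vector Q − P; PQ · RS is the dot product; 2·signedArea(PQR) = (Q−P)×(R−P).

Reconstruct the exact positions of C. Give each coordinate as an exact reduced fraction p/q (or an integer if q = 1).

1. C_x = 13/3  [CB · ED = 3779/18 ∩ 2·signedArea(CEF) = 47/3]
2. C_y = -15/2  [CB · ED = 3779/18 ∩ 2·signedArea(CEF) = 47/3]
   → C = (13/3, -15/2)

C = (13/3, -15/2)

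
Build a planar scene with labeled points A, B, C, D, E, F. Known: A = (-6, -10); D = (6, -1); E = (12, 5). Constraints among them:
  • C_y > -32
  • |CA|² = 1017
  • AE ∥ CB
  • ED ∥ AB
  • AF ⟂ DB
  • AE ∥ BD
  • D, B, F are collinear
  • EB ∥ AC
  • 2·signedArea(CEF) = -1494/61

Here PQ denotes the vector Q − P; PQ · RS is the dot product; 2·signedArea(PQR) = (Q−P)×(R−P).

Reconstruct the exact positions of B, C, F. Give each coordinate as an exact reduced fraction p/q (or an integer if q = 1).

1. B_x = -12  [AE ∥ BD ∩ ED ∥ AB]
2. B_y = -16  [AE ∥ BD ∩ ED ∥ AB]
   → B = (-12, -16)
3. C_x = -30  [AE ∥ CB ∩ EB ∥ AC]
4. C_y = -31  [AE ∥ CB ∩ EB ∥ AC]
   → C = (-30, -31)
5. F_x = -336/61  [D, B, F are collinear ∩ AF ⟂ DB]
6. F_y = -646/61  [D, B, F are collinear ∩ AF ⟂ DB]
   → F = (-336/61, -646/61)

B = (-12, -16)
C = (-30, -31)
F = (-336/61, -646/61)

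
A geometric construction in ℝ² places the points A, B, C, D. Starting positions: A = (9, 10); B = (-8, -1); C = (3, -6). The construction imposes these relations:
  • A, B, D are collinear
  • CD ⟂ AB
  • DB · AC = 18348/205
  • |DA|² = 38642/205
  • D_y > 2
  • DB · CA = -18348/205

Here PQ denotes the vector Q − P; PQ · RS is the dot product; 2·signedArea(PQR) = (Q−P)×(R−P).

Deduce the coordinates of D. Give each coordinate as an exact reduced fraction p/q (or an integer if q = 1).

D = (-518/205, 521/205)

1. D_x = -518/205  [A, B, D are collinear ∩ CD ⟂ AB]
2. D_y = 521/205  [A, B, D are collinear ∩ CD ⟂ AB]
   → D = (-518/205, 521/205)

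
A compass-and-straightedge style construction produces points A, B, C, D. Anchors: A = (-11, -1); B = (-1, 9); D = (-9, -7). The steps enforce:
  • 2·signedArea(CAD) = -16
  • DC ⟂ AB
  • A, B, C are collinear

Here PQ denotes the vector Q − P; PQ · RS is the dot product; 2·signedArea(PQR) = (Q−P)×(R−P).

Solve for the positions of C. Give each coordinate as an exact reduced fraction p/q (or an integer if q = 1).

1. C_x = -13  [A, B, C are collinear ∩ DC ⟂ AB]
2. C_y = -3  [A, B, C are collinear ∩ DC ⟂ AB]
   → C = (-13, -3)

C = (-13, -3)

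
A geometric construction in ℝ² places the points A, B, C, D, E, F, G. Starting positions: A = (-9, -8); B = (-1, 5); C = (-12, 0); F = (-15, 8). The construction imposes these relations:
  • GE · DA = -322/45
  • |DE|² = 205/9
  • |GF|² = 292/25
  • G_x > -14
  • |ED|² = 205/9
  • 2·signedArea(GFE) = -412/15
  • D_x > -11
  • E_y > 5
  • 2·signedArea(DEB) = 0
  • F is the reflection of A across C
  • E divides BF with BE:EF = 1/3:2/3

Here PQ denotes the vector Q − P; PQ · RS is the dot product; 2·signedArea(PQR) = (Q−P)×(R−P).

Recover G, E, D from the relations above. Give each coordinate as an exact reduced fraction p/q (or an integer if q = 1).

1. E_x = -17/3  [E divides BF with BE:EF = 1/3:2/3]
2. E_y = 6  [E divides BF with BE:EF = 1/3:2/3]
   → E = (-17/3, 6)
3. G_x = -69/5  [line 2·x + 28/3·y + -86/5 = 0 ∩ |GF|² = 292/25]
4. G_y = 24/5  [line 2·x + 28/3·y + -86/5 = 0 ∩ |GF|² = 292/25]
   → G = (-69/5, 24/5)
5. D_x = -31/3  [2·signedArea(DEB) = 0 ∩ GE · DA = -322/45]
6. D_y = 7  [2·signedArea(DEB) = 0 ∩ GE · DA = -322/45]
   → D = (-31/3, 7)

D = (-31/3, 7)
E = (-17/3, 6)
G = (-69/5, 24/5)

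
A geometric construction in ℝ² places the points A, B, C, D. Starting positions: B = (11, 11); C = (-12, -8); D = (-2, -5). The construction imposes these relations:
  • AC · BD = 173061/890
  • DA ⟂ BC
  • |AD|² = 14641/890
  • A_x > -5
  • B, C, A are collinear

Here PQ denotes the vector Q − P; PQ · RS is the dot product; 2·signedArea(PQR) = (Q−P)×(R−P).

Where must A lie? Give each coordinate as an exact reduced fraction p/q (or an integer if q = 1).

1. A_x = -4079/890  [B, C, A are collinear ∩ DA ⟂ BC]
2. A_y = -1667/890  [B, C, A are collinear ∩ DA ⟂ BC]
   → A = (-4079/890, -1667/890)

A = (-4079/890, -1667/890)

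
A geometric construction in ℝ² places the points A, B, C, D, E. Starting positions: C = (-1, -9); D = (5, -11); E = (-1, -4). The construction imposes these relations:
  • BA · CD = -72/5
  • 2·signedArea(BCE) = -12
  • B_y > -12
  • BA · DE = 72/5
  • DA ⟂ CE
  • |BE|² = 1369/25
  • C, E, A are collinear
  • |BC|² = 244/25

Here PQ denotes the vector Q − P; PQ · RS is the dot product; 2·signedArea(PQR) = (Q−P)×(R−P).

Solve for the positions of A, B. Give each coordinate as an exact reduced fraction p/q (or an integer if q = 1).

1. A_x = -1  [C, E, A are collinear ∩ DA ⟂ CE]
2. A_y = -11  [C, E, A are collinear ∩ DA ⟂ CE]
   → A = (-1, -11)
3. B_x = 7/5  [BA · CD = -72/5 ∩ 2·signedArea(BCE) = -12]
4. B_y = -11  [BA · CD = -72/5 ∩ 2·signedArea(BCE) = -12]
   → B = (7/5, -11)

A = (-1, -11)
B = (7/5, -11)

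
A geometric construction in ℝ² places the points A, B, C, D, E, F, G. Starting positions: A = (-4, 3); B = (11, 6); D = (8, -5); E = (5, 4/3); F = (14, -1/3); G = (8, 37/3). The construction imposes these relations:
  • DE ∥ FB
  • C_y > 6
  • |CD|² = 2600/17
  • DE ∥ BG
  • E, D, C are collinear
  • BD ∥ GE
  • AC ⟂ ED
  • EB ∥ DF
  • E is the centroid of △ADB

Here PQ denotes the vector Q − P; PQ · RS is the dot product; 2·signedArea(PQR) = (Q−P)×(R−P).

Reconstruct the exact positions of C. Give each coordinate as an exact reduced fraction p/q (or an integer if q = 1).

1. C_x = 46/17  [E, D, C are collinear ∩ AC ⟂ ED]
2. C_y = 105/17  [E, D, C are collinear ∩ AC ⟂ ED]
   → C = (46/17, 105/17)

C = (46/17, 105/17)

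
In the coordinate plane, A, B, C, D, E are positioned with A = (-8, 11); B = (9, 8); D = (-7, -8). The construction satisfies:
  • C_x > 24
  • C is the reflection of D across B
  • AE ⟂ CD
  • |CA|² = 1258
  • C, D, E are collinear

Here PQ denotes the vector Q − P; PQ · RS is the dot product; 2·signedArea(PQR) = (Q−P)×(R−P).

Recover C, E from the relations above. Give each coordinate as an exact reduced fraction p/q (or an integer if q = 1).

1. C_x = 25  [C is the reflection of D across B]
2. C_y = 24  [C is the reflection of D across B]
   → C = (25, 24)
3. E_x = 2  [C, D, E are collinear ∩ AE ⟂ CD]
4. E_y = 1  [C, D, E are collinear ∩ AE ⟂ CD]
   → E = (2, 1)

C = (25, 24)
E = (2, 1)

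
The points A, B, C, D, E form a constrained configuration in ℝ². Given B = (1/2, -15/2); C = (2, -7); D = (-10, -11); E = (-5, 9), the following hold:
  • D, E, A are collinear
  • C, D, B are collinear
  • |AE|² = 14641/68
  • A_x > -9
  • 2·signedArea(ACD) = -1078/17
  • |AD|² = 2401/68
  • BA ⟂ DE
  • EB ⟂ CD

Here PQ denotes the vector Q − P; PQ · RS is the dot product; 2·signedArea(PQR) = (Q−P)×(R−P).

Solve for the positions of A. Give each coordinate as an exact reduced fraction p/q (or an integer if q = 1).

1. A_x = -291/34  [D, E, A are collinear ∩ BA ⟂ DE]
2. A_y = -89/17  [D, E, A are collinear ∩ BA ⟂ DE]
   → A = (-291/34, -89/17)

A = (-291/34, -89/17)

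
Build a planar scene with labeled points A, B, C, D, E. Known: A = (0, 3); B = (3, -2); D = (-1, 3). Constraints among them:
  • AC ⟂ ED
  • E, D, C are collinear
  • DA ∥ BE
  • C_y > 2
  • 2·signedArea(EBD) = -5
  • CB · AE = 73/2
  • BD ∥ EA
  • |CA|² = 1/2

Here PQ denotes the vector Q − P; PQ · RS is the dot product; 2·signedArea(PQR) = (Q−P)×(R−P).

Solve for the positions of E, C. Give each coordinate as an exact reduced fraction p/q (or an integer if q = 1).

C = (-1/2, 5/2)
E = (4, -2)

1. E_x = 4  [BD ∥ EA ∩ DA ∥ BE]
2. E_y = -2  [BD ∥ EA ∩ DA ∥ BE]
   → E = (4, -2)
3. C_x = -1/2  [E, D, C are collinear ∩ AC ⟂ ED]
4. C_y = 5/2  [E, D, C are collinear ∩ AC ⟂ ED]
   → C = (-1/2, 5/2)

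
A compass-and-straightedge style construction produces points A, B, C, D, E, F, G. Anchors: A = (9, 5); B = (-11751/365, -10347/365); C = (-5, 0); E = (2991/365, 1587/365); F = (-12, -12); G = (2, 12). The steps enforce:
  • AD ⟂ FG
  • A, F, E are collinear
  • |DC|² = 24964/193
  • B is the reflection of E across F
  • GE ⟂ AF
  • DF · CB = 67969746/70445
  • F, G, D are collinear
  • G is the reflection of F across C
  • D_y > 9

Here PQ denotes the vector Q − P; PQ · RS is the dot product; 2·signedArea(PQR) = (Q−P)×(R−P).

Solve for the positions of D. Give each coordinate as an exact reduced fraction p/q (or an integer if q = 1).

1. D_x = 141/193  [F, G, D are collinear ∩ AD ⟂ FG]
2. D_y = 1896/193  [F, G, D are collinear ∩ AD ⟂ FG]
   → D = (141/193, 1896/193)

D = (141/193, 1896/193)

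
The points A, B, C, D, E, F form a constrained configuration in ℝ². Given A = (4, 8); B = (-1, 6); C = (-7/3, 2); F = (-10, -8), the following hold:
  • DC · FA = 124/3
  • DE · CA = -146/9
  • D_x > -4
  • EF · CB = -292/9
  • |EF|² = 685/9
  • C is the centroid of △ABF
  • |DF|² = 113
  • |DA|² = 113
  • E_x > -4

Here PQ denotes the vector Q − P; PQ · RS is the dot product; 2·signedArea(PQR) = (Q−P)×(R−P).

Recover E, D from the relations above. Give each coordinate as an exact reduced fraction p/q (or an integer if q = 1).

1. E_x = -11/3  [line -4/3·x + -4·y + -116/9 = 0 ∩ |EF|² = 685/9]
2. E_y = -2  [line -4/3·x + -4·y + -116/9 = 0 ∩ |EF|² = 685/9]
   → E = (-11/3, -2)
3. D_x = -3  [DE · CA = -146/9 ∩ DC · FA = 124/3]
4. D_y = 0  [DE · CA = -146/9 ∩ DC · FA = 124/3]
   → D = (-3, 0)

D = (-3, 0)
E = (-11/3, -2)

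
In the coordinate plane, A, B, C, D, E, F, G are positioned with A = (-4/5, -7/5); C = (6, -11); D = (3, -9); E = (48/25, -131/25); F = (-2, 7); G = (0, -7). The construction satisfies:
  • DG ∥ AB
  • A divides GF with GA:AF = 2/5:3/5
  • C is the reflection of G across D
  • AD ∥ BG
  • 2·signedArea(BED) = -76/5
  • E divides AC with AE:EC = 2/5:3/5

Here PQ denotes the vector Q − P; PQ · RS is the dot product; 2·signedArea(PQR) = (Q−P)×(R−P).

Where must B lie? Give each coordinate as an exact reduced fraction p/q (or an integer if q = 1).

1. B_x = -19/5  [AD ∥ BG ∩ DG ∥ AB]
2. B_y = 3/5  [AD ∥ BG ∩ DG ∥ AB]
   → B = (-19/5, 3/5)

B = (-19/5, 3/5)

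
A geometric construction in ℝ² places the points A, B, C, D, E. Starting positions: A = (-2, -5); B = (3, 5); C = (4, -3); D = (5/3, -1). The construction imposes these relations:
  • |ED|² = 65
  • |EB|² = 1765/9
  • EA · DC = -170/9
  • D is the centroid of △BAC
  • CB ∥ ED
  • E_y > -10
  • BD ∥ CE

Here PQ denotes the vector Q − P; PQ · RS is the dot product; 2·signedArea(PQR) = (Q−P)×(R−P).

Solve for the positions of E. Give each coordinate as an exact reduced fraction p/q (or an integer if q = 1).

E = (8/3, -9)

1. E_x = 8/3  [CB ∥ ED ∩ BD ∥ CE]
2. E_y = -9  [CB ∥ ED ∩ BD ∥ CE]
   → E = (8/3, -9)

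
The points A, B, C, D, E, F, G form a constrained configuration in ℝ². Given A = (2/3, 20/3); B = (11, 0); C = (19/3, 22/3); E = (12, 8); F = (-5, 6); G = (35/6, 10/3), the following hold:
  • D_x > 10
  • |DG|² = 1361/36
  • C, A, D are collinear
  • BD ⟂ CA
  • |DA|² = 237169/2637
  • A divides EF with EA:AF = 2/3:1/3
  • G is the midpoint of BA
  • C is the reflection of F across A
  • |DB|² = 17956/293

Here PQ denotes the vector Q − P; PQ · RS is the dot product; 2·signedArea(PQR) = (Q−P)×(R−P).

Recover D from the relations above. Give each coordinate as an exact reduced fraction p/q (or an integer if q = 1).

D = (2955/293, 2278/293)

1. D_x = 2955/293  [C, A, D are collinear ∩ BD ⟂ CA]
2. D_y = 2278/293  [C, A, D are collinear ∩ BD ⟂ CA]
   → D = (2955/293, 2278/293)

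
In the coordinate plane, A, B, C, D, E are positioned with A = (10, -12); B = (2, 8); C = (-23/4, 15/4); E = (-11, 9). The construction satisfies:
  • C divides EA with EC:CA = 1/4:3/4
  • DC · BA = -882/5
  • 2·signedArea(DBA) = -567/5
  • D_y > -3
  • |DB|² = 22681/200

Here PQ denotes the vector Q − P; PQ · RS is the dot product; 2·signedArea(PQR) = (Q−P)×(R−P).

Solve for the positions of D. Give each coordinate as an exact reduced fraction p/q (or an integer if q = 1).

D = (11/20, -51/20)

1. D_x = 11/20  [DC · BA = -882/5 ∩ 2·signedArea(DBA) = -567/5]
2. D_y = -51/20  [DC · BA = -882/5 ∩ 2·signedArea(DBA) = -567/5]
   → D = (11/20, -51/20)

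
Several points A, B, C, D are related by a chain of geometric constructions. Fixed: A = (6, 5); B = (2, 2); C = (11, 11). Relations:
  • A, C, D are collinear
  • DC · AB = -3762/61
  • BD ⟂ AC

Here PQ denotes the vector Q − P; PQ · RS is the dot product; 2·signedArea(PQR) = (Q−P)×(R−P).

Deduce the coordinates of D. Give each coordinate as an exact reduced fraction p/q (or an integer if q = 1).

1. D_x = 176/61  [A, C, D are collinear ∩ BD ⟂ AC]
2. D_y = 77/61  [A, C, D are collinear ∩ BD ⟂ AC]
   → D = (176/61, 77/61)

D = (176/61, 77/61)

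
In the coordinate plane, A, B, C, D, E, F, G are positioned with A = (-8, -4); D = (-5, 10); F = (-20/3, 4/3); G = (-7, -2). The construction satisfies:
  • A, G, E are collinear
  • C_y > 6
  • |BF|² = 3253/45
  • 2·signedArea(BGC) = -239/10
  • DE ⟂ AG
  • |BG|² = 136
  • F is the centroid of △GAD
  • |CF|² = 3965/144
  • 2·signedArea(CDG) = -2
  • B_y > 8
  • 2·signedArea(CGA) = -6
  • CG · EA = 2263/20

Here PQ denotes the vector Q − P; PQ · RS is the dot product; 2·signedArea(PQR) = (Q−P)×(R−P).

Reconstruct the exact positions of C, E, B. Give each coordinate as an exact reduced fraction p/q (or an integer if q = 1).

1. C_x = -23/4  [2·signedArea(CGA) = -6 ∩ 2·signedArea(CDG) = -2]
2. C_y = 13/2  [2·signedArea(CGA) = -6 ∩ 2·signedArea(CDG) = -2]
   → C = (-23/4, 13/2)
3. E_x = -9/5  [A, G, E are collinear ∩ DE ⟂ AG]
4. E_y = 42/5  [A, G, E are collinear ∩ DE ⟂ AG]
   → E = (-9/5, 42/5)
5. B_x = -13/5  [line -17/2·x + 5/4·y + -331/10 = 0 ∩ |BG|² = 136]
6. B_y = 44/5  [line -17/2·x + 5/4·y + -331/10 = 0 ∩ |BG|² = 136]
   → B = (-13/5, 44/5)

B = (-13/5, 44/5)
C = (-23/4, 13/2)
E = (-9/5, 42/5)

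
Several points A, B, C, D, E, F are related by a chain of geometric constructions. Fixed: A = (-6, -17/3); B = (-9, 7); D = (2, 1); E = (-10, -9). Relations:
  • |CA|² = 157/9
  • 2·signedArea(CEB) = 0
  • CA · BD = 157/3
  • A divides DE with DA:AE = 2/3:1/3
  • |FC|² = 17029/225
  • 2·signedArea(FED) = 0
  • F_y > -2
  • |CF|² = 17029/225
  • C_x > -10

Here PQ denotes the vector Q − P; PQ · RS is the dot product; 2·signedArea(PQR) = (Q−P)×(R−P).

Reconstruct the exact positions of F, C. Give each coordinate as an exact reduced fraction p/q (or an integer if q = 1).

C = (-29/3, -11/3)
F = (-6/5, -5/3)

1. C_x = -29/3  [2·signedArea(CEB) = 0 ∩ CA · BD = 157/3]
2. C_y = -11/3  [2·signedArea(CEB) = 0 ∩ CA · BD = 157/3]
   → C = (-29/3, -11/3)
3. F_x = -6/5  [line -10·x + 12·y + 8 = 0 ∩ |FC|² = 17029/225]
4. F_y = -5/3  [line -10·x + 12·y + 8 = 0 ∩ |FC|² = 17029/225]
   → F = (-6/5, -5/3)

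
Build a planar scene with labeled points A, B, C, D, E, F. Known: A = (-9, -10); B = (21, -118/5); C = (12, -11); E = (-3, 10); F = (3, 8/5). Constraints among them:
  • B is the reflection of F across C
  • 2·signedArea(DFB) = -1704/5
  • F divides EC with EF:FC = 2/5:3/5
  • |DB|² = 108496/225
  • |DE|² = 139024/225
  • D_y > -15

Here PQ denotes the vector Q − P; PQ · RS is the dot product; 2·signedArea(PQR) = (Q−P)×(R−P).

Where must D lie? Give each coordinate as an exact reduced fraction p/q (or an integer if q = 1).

D = (1, -218/15)

1. D_x = 1  [line 126/5·x + 18·y + 1182/5 = 0 ∩ |DB|² = 108496/225]
2. D_y = -218/15  [line 126/5·x + 18·y + 1182/5 = 0 ∩ |DB|² = 108496/225]
   → D = (1, -218/15)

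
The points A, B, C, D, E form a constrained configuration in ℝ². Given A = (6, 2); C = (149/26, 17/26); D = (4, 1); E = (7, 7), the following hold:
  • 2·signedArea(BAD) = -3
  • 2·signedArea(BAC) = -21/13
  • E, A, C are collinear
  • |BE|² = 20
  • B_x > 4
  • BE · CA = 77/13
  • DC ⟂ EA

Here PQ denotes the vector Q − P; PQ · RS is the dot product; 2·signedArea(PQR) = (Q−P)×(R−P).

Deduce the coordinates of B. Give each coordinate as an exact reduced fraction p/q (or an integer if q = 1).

1. B_x = 5  [2·signedArea(BAD) = -3 ∩ 2·signedArea(BAC) = -21/13]
2. B_y = 3  [2·signedArea(BAD) = -3 ∩ 2·signedArea(BAC) = -21/13]
   → B = (5, 3)

B = (5, 3)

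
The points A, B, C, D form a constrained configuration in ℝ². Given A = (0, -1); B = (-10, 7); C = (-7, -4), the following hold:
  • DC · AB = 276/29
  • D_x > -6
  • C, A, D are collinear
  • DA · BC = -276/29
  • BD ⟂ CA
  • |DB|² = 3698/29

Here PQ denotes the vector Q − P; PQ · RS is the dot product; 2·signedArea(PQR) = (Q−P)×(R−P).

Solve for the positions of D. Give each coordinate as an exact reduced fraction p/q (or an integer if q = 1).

D = (-161/29, -98/29)

1. D_x = -161/29  [C, A, D are collinear ∩ BD ⟂ CA]
2. D_y = -98/29  [C, A, D are collinear ∩ BD ⟂ CA]
   → D = (-161/29, -98/29)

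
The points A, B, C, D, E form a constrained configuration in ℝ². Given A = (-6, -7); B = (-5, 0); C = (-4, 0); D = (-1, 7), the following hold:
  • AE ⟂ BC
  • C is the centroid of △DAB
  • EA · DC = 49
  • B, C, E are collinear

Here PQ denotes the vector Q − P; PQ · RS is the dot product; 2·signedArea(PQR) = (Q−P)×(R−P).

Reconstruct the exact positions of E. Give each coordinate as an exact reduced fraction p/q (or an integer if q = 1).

E = (-6, 0)

1. E_x = -6  [B, C, E are collinear ∩ AE ⟂ BC]
2. E_y = 0  [B, C, E are collinear ∩ AE ⟂ BC]
   → E = (-6, 0)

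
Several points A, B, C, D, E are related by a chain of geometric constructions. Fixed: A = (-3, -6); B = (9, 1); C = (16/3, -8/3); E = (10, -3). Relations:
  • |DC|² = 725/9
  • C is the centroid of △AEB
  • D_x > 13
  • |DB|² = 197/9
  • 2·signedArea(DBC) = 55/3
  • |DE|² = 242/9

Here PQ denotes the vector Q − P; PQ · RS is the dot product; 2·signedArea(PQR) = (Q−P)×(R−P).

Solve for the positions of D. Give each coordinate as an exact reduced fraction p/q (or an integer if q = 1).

1. D_x = 41/3  [line 11/3·x + -11/3·y + -143/3 = 0 ∩ |DE|² = 242/9]
2. D_y = 2/3  [line 11/3·x + -11/3·y + -143/3 = 0 ∩ |DE|² = 242/9]
   → D = (41/3, 2/3)

D = (41/3, 2/3)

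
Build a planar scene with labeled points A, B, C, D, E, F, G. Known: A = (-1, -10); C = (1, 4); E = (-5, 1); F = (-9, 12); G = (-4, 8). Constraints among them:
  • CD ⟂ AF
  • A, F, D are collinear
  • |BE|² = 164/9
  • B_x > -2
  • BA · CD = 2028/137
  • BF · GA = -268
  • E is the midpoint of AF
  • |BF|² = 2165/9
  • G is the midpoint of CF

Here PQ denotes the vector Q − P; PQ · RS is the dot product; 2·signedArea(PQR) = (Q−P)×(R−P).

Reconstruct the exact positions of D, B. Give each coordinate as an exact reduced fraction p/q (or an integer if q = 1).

B = (-5/3, -5/3)
D = (-721/137, 236/137)

1. D_x = -721/137  [A, F, D are collinear ∩ CD ⟂ AF]
2. D_y = 236/137  [A, F, D are collinear ∩ CD ⟂ AF]
   → D = (-721/137, 236/137)
3. B_x = -5/3  [BF · GA = -268 ∩ BA · CD = 2028/137]
4. B_y = -5/3  [BF · GA = -268 ∩ BA · CD = 2028/137]
   → B = (-5/3, -5/3)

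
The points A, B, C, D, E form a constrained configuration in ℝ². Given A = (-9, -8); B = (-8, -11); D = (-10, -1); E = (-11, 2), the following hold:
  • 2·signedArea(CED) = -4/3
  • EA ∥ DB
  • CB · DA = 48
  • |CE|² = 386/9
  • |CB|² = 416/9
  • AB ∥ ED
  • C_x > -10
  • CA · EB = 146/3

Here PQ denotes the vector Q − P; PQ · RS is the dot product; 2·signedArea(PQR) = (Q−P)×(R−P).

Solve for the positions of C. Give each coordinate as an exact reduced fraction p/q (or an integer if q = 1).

C = (-28/3, -13/3)

1. C_x = -28/3  [CB · DA = 48 ∩ 2·signedArea(CED) = -4/3]
2. C_y = -13/3  [CB · DA = 48 ∩ 2·signedArea(CED) = -4/3]
   → C = (-28/3, -13/3)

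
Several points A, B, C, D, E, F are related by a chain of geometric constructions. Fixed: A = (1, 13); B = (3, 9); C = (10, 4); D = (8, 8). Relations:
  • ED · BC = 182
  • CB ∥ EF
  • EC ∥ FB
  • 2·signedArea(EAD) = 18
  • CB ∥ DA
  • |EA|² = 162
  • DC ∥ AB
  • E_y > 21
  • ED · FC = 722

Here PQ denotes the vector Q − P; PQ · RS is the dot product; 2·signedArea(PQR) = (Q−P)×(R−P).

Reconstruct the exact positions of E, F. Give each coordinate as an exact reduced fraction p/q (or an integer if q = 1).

E = (-8, 22)
F = (-15, 27)

1. E_x = -8  [2·signedArea(EAD) = 18 ∩ ED · BC = 182]
2. E_y = 22  [2·signedArea(EAD) = 18 ∩ ED · BC = 182]
   → E = (-8, 22)
3. F_x = -15  [EC ∥ FB ∩ CB ∥ EF]
4. F_y = 27  [EC ∥ FB ∩ CB ∥ EF]
   → F = (-15, 27)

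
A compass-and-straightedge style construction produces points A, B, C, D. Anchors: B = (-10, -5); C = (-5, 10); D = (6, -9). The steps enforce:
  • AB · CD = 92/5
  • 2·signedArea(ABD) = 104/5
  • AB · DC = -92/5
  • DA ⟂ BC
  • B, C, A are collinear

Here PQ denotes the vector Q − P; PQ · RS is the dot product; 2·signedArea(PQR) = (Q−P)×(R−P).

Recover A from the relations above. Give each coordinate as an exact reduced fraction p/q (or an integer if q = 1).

1. A_x = -48/5  [B, C, A are collinear ∩ DA ⟂ BC]
2. A_y = -19/5  [B, C, A are collinear ∩ DA ⟂ BC]
   → A = (-48/5, -19/5)

A = (-48/5, -19/5)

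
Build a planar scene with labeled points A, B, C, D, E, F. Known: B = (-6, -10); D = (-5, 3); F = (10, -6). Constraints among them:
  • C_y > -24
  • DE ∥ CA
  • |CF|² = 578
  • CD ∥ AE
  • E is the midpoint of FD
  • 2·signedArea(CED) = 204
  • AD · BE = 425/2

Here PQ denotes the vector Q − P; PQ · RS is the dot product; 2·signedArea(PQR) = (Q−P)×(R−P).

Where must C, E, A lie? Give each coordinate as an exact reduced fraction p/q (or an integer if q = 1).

A = (1/2, -55/2)
C = (-7, -23)
E = (5/2, -3/2)

1. E_x = 5/2  [E is the midpoint of FD]
2. E_y = -3/2  [E is the midpoint of FD]
   → E = (5/2, -3/2)
3. C_x = -7  [line -9/2·x + -15/2·y + -204 = 0 ∩ |CF|² = 578]
4. C_y = -23  [line -9/2·x + -15/2·y + -204 = 0 ∩ |CF|² = 578]
   → C = (-7, -23)
5. A_x = 1/2  [CD ∥ AE ∩ DE ∥ CA]
6. A_y = -55/2  [CD ∥ AE ∩ DE ∥ CA]
   → A = (1/2, -55/2)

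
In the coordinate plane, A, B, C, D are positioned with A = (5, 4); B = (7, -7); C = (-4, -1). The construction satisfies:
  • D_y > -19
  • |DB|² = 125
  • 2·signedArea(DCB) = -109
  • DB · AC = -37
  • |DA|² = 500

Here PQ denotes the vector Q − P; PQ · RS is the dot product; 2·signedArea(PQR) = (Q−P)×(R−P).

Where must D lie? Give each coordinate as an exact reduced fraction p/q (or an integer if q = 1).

1. D_x = 9  [2·signedArea(DCB) = -109 ∩ DB · AC = -37]
2. D_y = -18  [2·signedArea(DCB) = -109 ∩ DB · AC = -37]
   → D = (9, -18)

D = (9, -18)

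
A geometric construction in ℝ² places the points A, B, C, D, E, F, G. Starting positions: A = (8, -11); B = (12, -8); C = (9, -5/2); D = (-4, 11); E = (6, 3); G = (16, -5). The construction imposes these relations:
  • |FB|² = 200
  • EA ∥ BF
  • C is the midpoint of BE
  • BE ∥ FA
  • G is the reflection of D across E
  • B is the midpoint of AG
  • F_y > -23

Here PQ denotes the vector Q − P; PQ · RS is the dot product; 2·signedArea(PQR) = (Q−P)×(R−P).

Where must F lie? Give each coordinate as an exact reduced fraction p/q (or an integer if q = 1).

F = (14, -22)

1. F_x = 14  [BE ∥ FA ∩ EA ∥ BF]
2. F_y = -22  [BE ∥ FA ∩ EA ∥ BF]
   → F = (14, -22)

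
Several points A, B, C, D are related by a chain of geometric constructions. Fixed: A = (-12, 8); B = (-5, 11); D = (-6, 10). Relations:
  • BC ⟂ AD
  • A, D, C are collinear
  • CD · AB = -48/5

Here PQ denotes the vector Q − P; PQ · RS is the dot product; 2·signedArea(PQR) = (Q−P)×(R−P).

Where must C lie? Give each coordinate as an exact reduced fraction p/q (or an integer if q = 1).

C = (-24/5, 52/5)

1. C_x = -24/5  [A, D, C are collinear ∩ BC ⟂ AD]
2. C_y = 52/5  [A, D, C are collinear ∩ BC ⟂ AD]
   → C = (-24/5, 52/5)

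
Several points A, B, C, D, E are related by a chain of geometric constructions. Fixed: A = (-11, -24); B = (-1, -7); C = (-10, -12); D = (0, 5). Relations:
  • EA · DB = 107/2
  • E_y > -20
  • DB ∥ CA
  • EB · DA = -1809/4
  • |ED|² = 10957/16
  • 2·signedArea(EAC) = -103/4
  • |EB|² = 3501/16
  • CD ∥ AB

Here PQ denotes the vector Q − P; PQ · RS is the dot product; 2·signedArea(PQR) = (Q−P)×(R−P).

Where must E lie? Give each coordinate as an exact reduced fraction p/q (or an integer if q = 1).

E = (-17/2, -79/4)

1. E_x = -17/2  [EA · DB = 107/2 ∩ 2·signedArea(EAC) = -103/4]
2. E_y = -79/4  [EA · DB = 107/2 ∩ 2·signedArea(EAC) = -103/4]
   → E = (-17/2, -79/4)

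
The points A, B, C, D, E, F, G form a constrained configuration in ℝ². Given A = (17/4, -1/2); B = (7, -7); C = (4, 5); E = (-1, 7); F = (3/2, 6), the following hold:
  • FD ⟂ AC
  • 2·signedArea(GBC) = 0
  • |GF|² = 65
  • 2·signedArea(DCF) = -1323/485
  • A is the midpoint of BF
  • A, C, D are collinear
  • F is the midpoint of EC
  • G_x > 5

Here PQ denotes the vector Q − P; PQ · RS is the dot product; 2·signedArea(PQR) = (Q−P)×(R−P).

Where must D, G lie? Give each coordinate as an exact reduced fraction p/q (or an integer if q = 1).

D = (3831/970, 2964/485)
G = (11/2, -1)

1. D_x = 3831/970  [A, C, D are collinear ∩ FD ⟂ AC]
2. D_y = 2964/485  [A, C, D are collinear ∩ FD ⟂ AC]
   → D = (3831/970, 2964/485)
3. G_x = 11/2  [line -12·x + -3·y + 63 = 0 ∩ |GF|² = 65]
4. G_y = -1  [line -12·x + -3·y + 63 = 0 ∩ |GF|² = 65]
   → G = (11/2, -1)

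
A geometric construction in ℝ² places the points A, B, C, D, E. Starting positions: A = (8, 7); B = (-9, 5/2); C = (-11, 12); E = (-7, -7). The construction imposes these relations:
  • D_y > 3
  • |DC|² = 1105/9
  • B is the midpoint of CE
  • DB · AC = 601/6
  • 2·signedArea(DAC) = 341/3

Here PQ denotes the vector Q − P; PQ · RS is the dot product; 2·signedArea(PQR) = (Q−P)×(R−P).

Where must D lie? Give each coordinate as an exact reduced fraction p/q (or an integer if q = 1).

1. D_x = -10/3  [2·signedArea(DAC) = 341/3 ∩ DB · AC = 601/6]
2. D_y = 4  [2·signedArea(DAC) = 341/3 ∩ DB · AC = 601/6]
   → D = (-10/3, 4)

D = (-10/3, 4)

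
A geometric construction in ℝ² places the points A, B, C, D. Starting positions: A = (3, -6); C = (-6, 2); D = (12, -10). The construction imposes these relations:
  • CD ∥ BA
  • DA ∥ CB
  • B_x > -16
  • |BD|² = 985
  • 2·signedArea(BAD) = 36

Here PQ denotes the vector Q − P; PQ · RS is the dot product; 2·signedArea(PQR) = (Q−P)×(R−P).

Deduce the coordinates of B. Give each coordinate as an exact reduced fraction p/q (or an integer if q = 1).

1. B_x = -15  [CD ∥ BA ∩ DA ∥ CB]
2. B_y = 6  [CD ∥ BA ∩ DA ∥ CB]
   → B = (-15, 6)

B = (-15, 6)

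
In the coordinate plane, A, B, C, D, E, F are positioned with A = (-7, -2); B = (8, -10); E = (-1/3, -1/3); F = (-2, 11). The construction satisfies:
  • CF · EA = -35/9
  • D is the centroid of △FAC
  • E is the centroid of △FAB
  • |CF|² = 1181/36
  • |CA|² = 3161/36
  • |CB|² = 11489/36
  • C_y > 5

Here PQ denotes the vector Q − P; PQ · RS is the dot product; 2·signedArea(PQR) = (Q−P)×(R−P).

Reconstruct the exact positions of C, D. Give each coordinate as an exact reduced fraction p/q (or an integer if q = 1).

1. C_x = -7/6  [line 20/3·x + 5/3·y + -10/9 = 0 ∩ |CB|² = 11489/36]
2. C_y = 16/3  [line 20/3·x + 5/3·y + -10/9 = 0 ∩ |CB|² = 11489/36]
   → C = (-7/6, 16/3)
3. D_x = -61/18  [D is the centroid of △FAC]
4. D_y = 43/9  [D is the centroid of △FAC]
   → D = (-61/18, 43/9)

C = (-7/6, 16/3)
D = (-61/18, 43/9)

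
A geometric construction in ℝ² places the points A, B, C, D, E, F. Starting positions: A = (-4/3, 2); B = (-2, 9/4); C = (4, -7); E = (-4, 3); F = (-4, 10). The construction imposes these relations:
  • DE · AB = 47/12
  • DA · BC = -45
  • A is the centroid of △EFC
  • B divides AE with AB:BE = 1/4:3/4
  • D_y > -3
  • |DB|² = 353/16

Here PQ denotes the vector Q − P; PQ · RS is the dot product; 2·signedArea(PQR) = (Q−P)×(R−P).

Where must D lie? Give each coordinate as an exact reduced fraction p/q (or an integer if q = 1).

D = (0, -2)

1. D_x = 0  [DA · BC = -45 ∩ DE · AB = 47/12]
2. D_y = -2  [DA · BC = -45 ∩ DE · AB = 47/12]
   → D = (0, -2)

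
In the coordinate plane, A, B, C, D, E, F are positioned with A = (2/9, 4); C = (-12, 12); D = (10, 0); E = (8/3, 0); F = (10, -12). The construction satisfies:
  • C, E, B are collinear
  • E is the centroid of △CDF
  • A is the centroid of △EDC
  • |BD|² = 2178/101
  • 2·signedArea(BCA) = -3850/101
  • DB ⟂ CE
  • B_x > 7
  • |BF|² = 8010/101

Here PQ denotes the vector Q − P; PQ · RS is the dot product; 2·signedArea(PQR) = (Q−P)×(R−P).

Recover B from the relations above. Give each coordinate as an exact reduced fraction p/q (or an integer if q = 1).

B = (713/101, -363/101)

1. B_x = 713/101  [C, E, B are collinear ∩ DB ⟂ CE]
2. B_y = -363/101  [C, E, B are collinear ∩ DB ⟂ CE]
   → B = (713/101, -363/101)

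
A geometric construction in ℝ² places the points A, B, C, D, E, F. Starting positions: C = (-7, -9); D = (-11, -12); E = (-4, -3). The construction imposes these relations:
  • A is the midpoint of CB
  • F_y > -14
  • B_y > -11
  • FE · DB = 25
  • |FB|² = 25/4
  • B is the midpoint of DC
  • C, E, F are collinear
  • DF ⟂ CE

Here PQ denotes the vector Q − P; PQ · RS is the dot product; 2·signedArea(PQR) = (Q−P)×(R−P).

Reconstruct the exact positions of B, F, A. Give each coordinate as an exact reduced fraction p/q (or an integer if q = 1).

A = (-8, -39/4)
B = (-9, -21/2)
F = (-9, -13)

1. B_x = -9  [B is the midpoint of DC]
2. B_y = -21/2  [B is the midpoint of DC]
   → B = (-9, -21/2)
3. F_x = -9  [C, E, F are collinear ∩ DF ⟂ CE]
4. F_y = -13  [C, E, F are collinear ∩ DF ⟂ CE]
   → F = (-9, -13)
5. A_x = -8  [A is the midpoint of CB]
6. A_y = -39/4  [A is the midpoint of CB]
   → A = (-8, -39/4)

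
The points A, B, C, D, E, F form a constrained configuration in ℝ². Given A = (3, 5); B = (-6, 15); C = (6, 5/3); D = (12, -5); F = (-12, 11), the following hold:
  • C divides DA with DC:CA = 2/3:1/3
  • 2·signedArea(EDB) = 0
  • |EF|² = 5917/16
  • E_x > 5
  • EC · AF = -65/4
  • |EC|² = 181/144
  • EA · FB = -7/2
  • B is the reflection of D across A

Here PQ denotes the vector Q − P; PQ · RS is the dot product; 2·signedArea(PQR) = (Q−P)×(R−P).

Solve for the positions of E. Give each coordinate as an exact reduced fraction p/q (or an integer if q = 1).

1. E_x = 21/4  [2·signedArea(EDB) = 0 ∩ EA · FB = -7/2]
2. E_y = 5/2  [2·signedArea(EDB) = 0 ∩ EA · FB = -7/2]
   → E = (21/4, 5/2)

E = (21/4, 5/2)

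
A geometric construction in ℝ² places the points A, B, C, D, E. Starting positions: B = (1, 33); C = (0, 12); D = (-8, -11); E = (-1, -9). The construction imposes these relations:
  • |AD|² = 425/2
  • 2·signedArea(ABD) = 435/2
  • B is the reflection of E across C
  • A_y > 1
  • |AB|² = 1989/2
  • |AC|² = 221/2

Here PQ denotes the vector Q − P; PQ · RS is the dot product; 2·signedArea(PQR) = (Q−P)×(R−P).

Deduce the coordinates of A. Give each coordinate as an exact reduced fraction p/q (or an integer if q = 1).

A = (-1/2, 3/2)

1. A_x = -1/2  [line 44·x + -9·y + 71/2 = 0 ∩ |AD|² = 425/2]
2. A_y = 3/2  [line 44·x + -9·y + 71/2 = 0 ∩ |AD|² = 425/2]
   → A = (-1/2, 3/2)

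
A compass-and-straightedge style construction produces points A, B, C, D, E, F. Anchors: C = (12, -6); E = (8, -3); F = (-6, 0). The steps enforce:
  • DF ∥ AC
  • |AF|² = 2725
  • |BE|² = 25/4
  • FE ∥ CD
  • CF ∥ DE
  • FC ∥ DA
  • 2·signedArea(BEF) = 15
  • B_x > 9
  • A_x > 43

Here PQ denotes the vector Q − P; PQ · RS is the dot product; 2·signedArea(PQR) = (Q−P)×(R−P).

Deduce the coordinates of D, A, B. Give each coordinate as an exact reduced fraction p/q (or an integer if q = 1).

1. D_x = 26  [CF ∥ DE ∩ FE ∥ CD]
2. D_y = -9  [CF ∥ DE ∩ FE ∥ CD]
   → D = (26, -9)
3. A_x = 44  [DF ∥ AC ∩ FC ∥ DA]
4. A_y = -15  [DF ∥ AC ∩ FC ∥ DA]
   → A = (44, -15)
5. B_x = 10  [line -3·x + -14·y + -33 = 0 ∩ |BE|² = 25/4]
6. B_y = -9/2  [line -3·x + -14·y + -33 = 0 ∩ |BE|² = 25/4]
   → B = (10, -9/2)

A = (44, -15)
B = (10, -9/2)
D = (26, -9)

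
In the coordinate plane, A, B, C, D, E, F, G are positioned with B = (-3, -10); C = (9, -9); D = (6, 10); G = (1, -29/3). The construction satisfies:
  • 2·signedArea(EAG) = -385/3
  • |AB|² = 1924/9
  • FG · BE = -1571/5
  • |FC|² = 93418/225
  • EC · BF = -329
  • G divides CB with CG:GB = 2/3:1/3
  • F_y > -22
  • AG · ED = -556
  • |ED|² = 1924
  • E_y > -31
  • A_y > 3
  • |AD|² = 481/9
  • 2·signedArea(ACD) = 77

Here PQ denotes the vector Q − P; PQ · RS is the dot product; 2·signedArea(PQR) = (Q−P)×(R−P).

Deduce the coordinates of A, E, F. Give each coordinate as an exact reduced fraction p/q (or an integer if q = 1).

A = (3, 10/3)
E = (-12, -30)
F = (-34/5, -328/15)

1. A_x = 3  [line -19·x + -3·y + 67 = 0 ∩ |AB|² = 1924/9]
2. A_y = 10/3  [line -19·x + -3·y + 67 = 0 ∩ |AB|² = 1924/9]
   → A = (3, 10/3)
3. E_x = -12  [2·signedArea(EAG) = -385/3 ∩ AG · ED = -556]
4. E_y = -30  [2·signedArea(EAG) = -385/3 ∩ AG · ED = -556]
   → E = (-12, -30)
5. F_x = -34/5  [FG · BE = -1571/5 ∩ EC · BF = -329]
6. F_y = -328/15  [FG · BE = -1571/5 ∩ EC · BF = -329]
   → F = (-34/5, -328/15)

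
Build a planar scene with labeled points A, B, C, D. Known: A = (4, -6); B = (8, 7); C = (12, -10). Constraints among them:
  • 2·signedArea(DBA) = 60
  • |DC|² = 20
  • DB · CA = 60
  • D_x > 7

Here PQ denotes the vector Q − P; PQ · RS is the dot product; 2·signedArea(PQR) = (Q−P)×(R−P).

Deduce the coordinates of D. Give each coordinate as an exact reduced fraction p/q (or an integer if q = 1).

1. D_x = 8  [2·signedArea(DBA) = 60 ∩ DB · CA = 60]
2. D_y = -8  [2·signedArea(DBA) = 60 ∩ DB · CA = 60]
   → D = (8, -8)

D = (8, -8)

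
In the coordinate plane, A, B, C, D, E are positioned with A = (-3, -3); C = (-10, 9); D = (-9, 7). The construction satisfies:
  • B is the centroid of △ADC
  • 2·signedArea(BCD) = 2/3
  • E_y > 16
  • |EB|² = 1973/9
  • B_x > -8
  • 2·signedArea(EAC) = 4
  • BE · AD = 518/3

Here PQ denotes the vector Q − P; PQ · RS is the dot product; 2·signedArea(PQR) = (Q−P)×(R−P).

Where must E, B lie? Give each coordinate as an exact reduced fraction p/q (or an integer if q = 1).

1. B_x = -22/3  [B is the centroid of △ADC]
2. B_y = 13/3  [B is the centroid of △ADC]
   → B = (-22/3, 13/3)
3. E_x = -15  [2·signedArea(EAC) = 4 ∩ BE · AD = 518/3]
4. E_y = 17  [2·signedArea(EAC) = 4 ∩ BE · AD = 518/3]
   → E = (-15, 17)

B = (-22/3, 13/3)
E = (-15, 17)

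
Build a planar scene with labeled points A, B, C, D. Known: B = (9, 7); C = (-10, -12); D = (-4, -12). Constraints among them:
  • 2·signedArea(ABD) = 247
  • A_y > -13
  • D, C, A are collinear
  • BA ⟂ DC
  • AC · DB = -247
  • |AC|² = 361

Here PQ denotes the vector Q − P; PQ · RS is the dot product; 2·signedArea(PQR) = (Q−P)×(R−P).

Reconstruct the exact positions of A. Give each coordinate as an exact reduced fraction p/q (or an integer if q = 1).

A = (9, -12)

1. A_x = 9  [D, C, A are collinear ∩ BA ⟂ DC]
2. A_y = -12  [D, C, A are collinear ∩ BA ⟂ DC]
   → A = (9, -12)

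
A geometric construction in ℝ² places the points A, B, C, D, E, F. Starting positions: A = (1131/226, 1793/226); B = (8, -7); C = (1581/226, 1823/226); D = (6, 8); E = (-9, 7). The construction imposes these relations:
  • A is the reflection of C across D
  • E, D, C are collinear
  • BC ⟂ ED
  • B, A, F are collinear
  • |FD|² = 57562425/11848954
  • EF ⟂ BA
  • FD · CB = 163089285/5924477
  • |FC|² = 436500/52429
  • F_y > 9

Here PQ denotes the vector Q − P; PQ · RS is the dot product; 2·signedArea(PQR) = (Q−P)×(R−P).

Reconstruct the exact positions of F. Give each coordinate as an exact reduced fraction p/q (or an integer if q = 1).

1. F_x = 55011789/11848954  [B, A, F are collinear ∩ EF ⟂ BA]
2. F_y = 115368947/11848954  [B, A, F are collinear ∩ EF ⟂ BA]
   → F = (55011789/11848954, 115368947/11848954)

F = (55011789/11848954, 115368947/11848954)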